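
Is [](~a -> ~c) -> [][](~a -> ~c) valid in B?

No, not valid

Tableau for the negation ~([](~a -> ~c) -> [][](~a -> ~c)):
1. ~([](~a -> ~c) -> [][](~a -> ~c)), w0
2. [](~a -> ~c), w0
3. ~[][](~a -> ~c), w0
4. ~a -> ~c, w0
5. ~c, w0
6. ~[](~a -> ~c), w1
7. ~a -> ~c, w1
8. ~c, w1
9. ~(~a -> ~c), w2
10. ~a, w2
11. c, w2
Accessibility: w0Rw0, w0Rw1, w1Rw0, w1Rw1, w1Rw2, w2Rw1, w2Rw2
The negation has an open branch (countermodel exists).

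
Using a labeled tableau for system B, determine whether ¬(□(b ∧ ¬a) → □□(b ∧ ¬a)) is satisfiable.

1. ¬(□(b ∧ ¬a) → □□(b ∧ ¬a)), w0
2. □(b ∧ ¬a), w0   [¬→-rule on 1]
3. ¬□□(b ∧ ¬a), w0   [¬→-rule on 1]
4. b ∧ ¬a, w0   [□-rule on 2 via w0Rw0]
5. b, w0   [∧-rule on 4]
6. ¬a, w0   [∧-rule on 4]
7. ¬□(b ∧ ¬a), w1   [¬□-rule on 3: fresh world w1, w0Rw1]
8. b ∧ ¬a, w1   [□-rule on 2 via w0Rw1]
9. b, w1   [∧-rule on 8]
10. ¬a, w1   [∧-rule on 8]
11. ¬(b ∧ ¬a), w2   [¬□-rule on 7: fresh world w2, w1Rw2]
12. a, w2   [¬∧-rule on 11 (branches; this branch)]
Accessibility: w0Rw0, w0Rw1, w1Rw0, w1Rw1, w1Rw2, w2Rw1, w2Rw2

Yes, satisfiable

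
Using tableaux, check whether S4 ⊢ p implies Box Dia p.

No, not valid

Tableau for the negation not (p implies Box Dia p):
1. not (p implies Box Dia p), w0
2. p, w0   [neg-implies-rule on 1]
3. not Box Dia p, w0   [neg-implies-rule on 1]
4. not Dia p, w1   [neg-Box-rule on 3: fresh world w1, w0Rw1]
5. not p, w1   [neg-Dia-rule on 4 via w1Rw1]
Accessibility: w0Rw0, w0Rw1, w1Rw1
The negation has an open branch (countermodel exists).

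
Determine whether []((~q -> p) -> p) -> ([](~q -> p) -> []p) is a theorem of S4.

Tableau for the negation ~([]((~q -> p) -> p) -> ([](~q -> p) -> []p)):
1. ~([]((~q -> p) -> p) -> ([](~q -> p) -> []p)), w0
2. []((~q -> p) -> p), w0
3. ~([](~q -> p) -> []p), w0
4. [](~q -> p), w0
5. ~[]p, w0
6. (~q -> p) -> p, w0
7. ~q -> p, w0
8. p, w0
9. ~p, w1
10. (~q -> p) -> p, w1
11. ~q -> p, w1
12. ~(~q -> p), w1
13. ~q, w1
14. p, w1
Accessibility: w0Rw0, w0Rw1, w1Rw1
Branch closes: p and ~p both at w1.
Every branch of the negation's tableau closes; the branch above is one of them.

Yes, valid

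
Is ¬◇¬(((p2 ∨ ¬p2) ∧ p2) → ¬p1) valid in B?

Tableau for the negation ◇¬(((p2 ∨ ¬p2) ∧ p2) → ¬p1):
1. ◇¬(((p2 ∨ ¬p2) ∧ p2) → ¬p1), u
2. ¬(((p2 ∨ ¬p2) ∧ p2) → ¬p1), v
3. (p2 ∨ ¬p2) ∧ p2, v
4. p1, v
5. p2 ∨ ¬p2, v
6. p2, v
Accessibility: uRu, uRv, vRu, vRv
The negation has an open branch (countermodel exists).

No, not valid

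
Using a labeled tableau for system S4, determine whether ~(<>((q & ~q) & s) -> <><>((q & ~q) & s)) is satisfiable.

Unsatisfiable

1. ~(<>((q & ~q) & s) -> <><>((q & ~q) & s)), u
2. <>((q & ~q) & s), u
3. ~<><>((q & ~q) & s), u
4. ~<>((q & ~q) & s), u
5. ~((q & ~q) & s), u
6. ~(q & ~q), u
7. q, u
8. (q & ~q) & s, v
9. q & ~q, v
10. s, v
11. q, v
12. ~q, v
Accessibility: uRu, uRv, vRv
Branch closes: q and ~q both at v.
Every branch closes; the branch above is one of them.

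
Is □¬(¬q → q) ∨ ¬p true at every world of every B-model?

Not valid

Tableau for the negation ¬(□¬(¬q → q) ∨ ¬p):
1. ¬(□¬(¬q → q) ∨ ¬p), w0
2. ¬□¬(¬q → q), w0
3. p, w0
4. ¬q → q, w1
5. q, w1
Accessibility: w0Rw0, w0Rw1, w1Rw0, w1Rw1
The negation has an open branch (countermodel exists).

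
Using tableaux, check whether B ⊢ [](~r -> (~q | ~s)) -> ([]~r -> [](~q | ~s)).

Valid

Tableau for the negation ~([](~r -> (~q | ~s)) -> ([]~r -> [](~q | ~s))):
1. ~([](~r -> (~q | ~s)) -> ([]~r -> [](~q | ~s))), 0
2. [](~r -> (~q | ~s)), 0
3. ~([]~r -> [](~q | ~s)), 0
4. []~r, 0
5. ~[](~q | ~s), 0
6. ~r -> (~q | ~s), 0
7. ~r, 0
8. ~q | ~s, 0
9. ~s, 0
10. ~(~q | ~s), 1
11. q, 1
12. s, 1
13. ~r -> (~q | ~s), 1
14. ~r, 1
15. ~q | ~s, 1
16. ~s, 1
Accessibility: 0R0, 0R1, 1R0, 1R1
Branch closes: s and ~s both at 1.
All branches of the negation close; one closing branch shown above.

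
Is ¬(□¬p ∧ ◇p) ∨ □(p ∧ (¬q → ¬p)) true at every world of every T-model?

Tableau for the negation ¬(¬(□¬p ∧ ◇p) ∨ □(p ∧ (¬q → ¬p))):
1. ¬(¬(□¬p ∧ ◇p) ∨ □(p ∧ (¬q → ¬p))), w0
2. □¬p ∧ ◇p, w0
3. ¬□(p ∧ (¬q → ¬p)), w0
4. □¬p, w0
5. ◇p, w0
6. ¬p, w0
7. ¬(p ∧ (¬q → ¬p)), w1
8. ¬p, w1
9. p, w2
10. ¬p, w2
Accessibility: w0Rw0, w0Rw1, w0Rw2, w1Rw1, w2Rw2
Branch closes: p and ¬p both at w2.
Every branch of the negation's tableau closes; the branch above is one of them.

Valid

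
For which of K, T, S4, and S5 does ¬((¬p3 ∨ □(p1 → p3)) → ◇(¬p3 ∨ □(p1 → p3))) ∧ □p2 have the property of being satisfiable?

K

T-tableau for the formula:
1. ¬((¬p3 ∨ □(p1 → p3)) → ◇(¬p3 ∨ □(p1 → p3))) ∧ □p2, u
2. ¬((¬p3 ∨ □(p1 → p3)) → ◇(¬p3 ∨ □(p1 → p3))), u
3. □p2, u
4. ¬p3 ∨ □(p1 → p3), u
5. ¬◇(¬p3 ∨ □(p1 → p3)), u
6. p2, u
7. ¬(¬p3 ∨ □(p1 → p3)), u
8. p3, u
9. ¬□(p1 → p3), u
10. □(p1 → p3), u
11. p1 → p3, u
12. ¬(p1 → p3), v
13. p1, v
14. ¬p3, v
15. p2, v
16. ¬(¬p3 ∨ □(p1 → p3)), v
17. p3, v
18. ¬□(p1 → p3), v
Accessibility: uRu, uRv, vRv
Branch closes: p3 and ¬p3 both at v.
Every branch closes (one shown): unsatisfiable in T, hence also in S4, S5 (every S4/S5-frame is a T-frame).
K-tableau for the formula:
1. ¬((¬p3 ∨ □(p1 → p3)) → ◇(¬p3 ∨ □(p1 → p3))) ∧ □p2, u
2. ¬((¬p3 ∨ □(p1 → p3)) → ◇(¬p3 ∨ □(p1 → p3))), u
3. □p2, u
4. ¬p3 ∨ □(p1 → p3), u
5. ¬◇(¬p3 ∨ □(p1 → p3)), u
6. □(p1 → p3), u
Complete open branch: satisfiable in K.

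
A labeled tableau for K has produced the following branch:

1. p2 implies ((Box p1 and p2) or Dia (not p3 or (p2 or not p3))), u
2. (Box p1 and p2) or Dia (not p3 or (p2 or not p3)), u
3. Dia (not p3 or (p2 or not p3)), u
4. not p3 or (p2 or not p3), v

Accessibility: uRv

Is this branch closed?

Not closed

No world carries both an atom and its negation.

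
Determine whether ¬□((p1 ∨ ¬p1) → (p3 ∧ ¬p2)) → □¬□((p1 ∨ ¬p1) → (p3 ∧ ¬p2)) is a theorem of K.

Tableau for the negation ¬(¬□((p1 ∨ ¬p1) → (p3 ∧ ¬p2)) → □¬□((p1 ∨ ¬p1) → (p3 ∧ ¬p2))):
1. ¬(¬□((p1 ∨ ¬p1) → (p3 ∧ ¬p2)) → □¬□((p1 ∨ ¬p1) → (p3 ∧ ¬p2))), u
2. ¬□((p1 ∨ ¬p1) → (p3 ∧ ¬p2)), u
3. ¬□¬□((p1 ∨ ¬p1) → (p3 ∧ ¬p2)), u
4. ¬((p1 ∨ ¬p1) → (p3 ∧ ¬p2)), v
5. p1 ∨ ¬p1, v
6. ¬(p3 ∧ ¬p2), v
7. ¬p1, v
8. p2, v
9. □((p1 ∨ ¬p1) → (p3 ∧ ¬p2)), w
Accessibility: uRv, uRw
The negation has an open branch (countermodel exists).

Not valid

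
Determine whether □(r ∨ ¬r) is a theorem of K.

Valid

Tableau for the negation ¬□(r ∨ ¬r):
1. ¬□(r ∨ ¬r), w0
2. ¬(r ∨ ¬r), w1
3. ¬r, w1
4. r, w1
Accessibility: w0Rw1
Branch closes: r and ¬r both at w1.
All branches of the negation close; one closing branch shown above.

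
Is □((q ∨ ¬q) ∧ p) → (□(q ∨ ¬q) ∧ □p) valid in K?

Valid

Tableau for the negation ¬(□((q ∨ ¬q) ∧ p) → (□(q ∨ ¬q) ∧ □p)):
1. ¬(□((q ∨ ¬q) ∧ p) → (□(q ∨ ¬q) ∧ □p)), 0
2. □((q ∨ ¬q) ∧ p), 0
3. ¬(□(q ∨ ¬q) ∧ □p), 0
4. ¬□p, 0
5. ¬p, 1
6. (q ∨ ¬q) ∧ p, 1
7. q ∨ ¬q, 1
8. p, 1
Accessibility: 0R1
Branch closes: p and ¬p both at 1.
Every branch of the negation's tableau closes; the branch above is one of them.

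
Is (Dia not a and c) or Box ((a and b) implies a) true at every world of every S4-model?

Tableau for the negation not ((Dia not a and c) or Box ((a and b) implies a)):
1. not ((Dia not a and c) or Box ((a and b) implies a)), 0
2. not (Dia not a and c), 0
3. not Box ((a and b) implies a), 0
4. not Dia not a, 0
5. a, 0
6. not ((a and b) implies a), 1
7. a and b, 1
8. not a, 1
9. a, 1
10. b, 1
Accessibility: 0R0, 0R1, 1R1
Branch closes: a and not a both at 1.
Every branch of the negation's tableau closes; the branch above is one of them.

Yes, valid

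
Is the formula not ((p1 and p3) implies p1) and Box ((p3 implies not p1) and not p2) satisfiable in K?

Unsatisfiable

1. not ((p1 and p3) implies p1) and Box ((p3 implies not p1) and not p2), 0
2. not ((p1 and p3) implies p1), 0
3. Box ((p3 implies not p1) and not p2), 0
4. p1 and p3, 0
5. not p1, 0
6. p1, 0
7. p3, 0
Branch closes: p1 and not p1 both at 0.
Every branch closes; the branch above is one of them.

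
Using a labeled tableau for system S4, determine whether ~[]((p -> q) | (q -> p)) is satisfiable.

No, unsatisfiable

1. ~[]((p -> q) | (q -> p)), u
2. ~((p -> q) | (q -> p)), v
3. ~(p -> q), v
4. ~(q -> p), v
5. p, v
6. ~q, v
7. q, v
8. ~p, v
Accessibility: uRu, uRv, vRv
Branch closes: q and ~q both at v.
Every branch closes; the branch above is one of them.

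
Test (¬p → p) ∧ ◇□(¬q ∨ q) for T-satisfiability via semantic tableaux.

Satisfiable

1. (¬p → p) ∧ ◇□(¬q ∨ q), 0
2. ¬p → p, 0
3. ◇□(¬q ∨ q), 0
4. p, 0
5. □(¬q ∨ q), 1
6. ¬q ∨ q, 1
7. q, 1
Accessibility: 0R0, 0R1, 1R1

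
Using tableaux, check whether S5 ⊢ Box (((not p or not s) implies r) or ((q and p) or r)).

Not valid

Tableau for the negation not Box (((not p or not s) implies r) or ((q and p) or r)):
1. not Box (((not p or not s) implies r) or ((q and p) or r)), 0
2. not (((not p or not s) implies r) or ((q and p) or r)), 1   [neg-Box-rule on 1: fresh world 1, 0R1]
3. not ((not p or not s) implies r), 1   [neg-or-rule on 2]
4. not ((q and p) or r), 1   [neg-or-rule on 2]
5. not p or not s, 1   [neg-implies-rule on 3]
6. not r, 1   [neg-implies-rule on 3]
7. not (q and p), 1   [neg-or-rule on 4]
8. not s, 1   [or-rule on 5 (branches; this branch)]
9. not p, 1   [neg-and-rule on 7 (branches; this branch)]
Accessibility: 0R0, 0R1, 1R0, 1R1
The negation has an open branch (countermodel exists).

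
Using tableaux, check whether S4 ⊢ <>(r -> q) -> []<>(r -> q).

No, not valid

Tableau for the negation ~(<>(r -> q) -> []<>(r -> q)):
1. ~(<>(r -> q) -> []<>(r -> q)), w0
2. <>(r -> q), w0
3. ~[]<>(r -> q), w0
4. r -> q, w1
5. q, w1
6. ~<>(r -> q), w2
7. ~(r -> q), w2
8. r, w2
9. ~q, w2
Accessibility: w0Rw0, w0Rw1, w0Rw2, w1Rw1, w2Rw2
The negation has an open branch (countermodel exists).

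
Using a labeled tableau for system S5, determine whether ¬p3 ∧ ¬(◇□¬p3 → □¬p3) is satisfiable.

1. ¬p3 ∧ ¬(◇□¬p3 → □¬p3), w0
2. ¬p3, w0   [∧-rule on 1]
3. ¬(◇□¬p3 → □¬p3), w0   [∧-rule on 1]
4. ◇□¬p3, w0   [¬→-rule on 3]
5. ¬□¬p3, w0   [¬→-rule on 3]
6. □¬p3, w1   [◇-rule on 4: fresh world w1, w0Rw1]
7. ¬p3, w1   [□-rule on 6 via w1Rw1]
8. p3, w2   [¬□-rule on 5: fresh world w2, w0Rw2]
9. ¬p3, w2   [□-rule on 6 via w1Rw2]
Accessibility: w0Rw0, w0Rw1, w0Rw2, w1Rw0, w1Rw1, w1Rw2, w2Rw0, w2Rw1, w2Rw2
Branch closes: p3 and ¬p3 both at w2.
Every branch closes; the branch above is one of them.

Unsatisfiable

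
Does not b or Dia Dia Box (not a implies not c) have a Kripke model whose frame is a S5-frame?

1. not b or Dia Dia Box (not a implies not c), w0
2. Dia Dia Box (not a implies not c), w0   [or-rule on 1 (branches; this branch)]
3. Dia Box (not a implies not c), w1   [Dia-rule on 2: fresh world w1, w0Rw1]
4. Box (not a implies not c), w2   [Dia-rule on 3: fresh world w2, w1Rw2]
5. not a implies not c, w0   [Box-rule on 4 via w2Rw0]
6. not a implies not c, w1   [Box-rule on 4 via w2Rw1]
7. not a implies not c, w2   [Box-rule on 4 via w2Rw2]
8. not c, w0   [implies-rule on 5 (branches; this branch)]
9. not c, w1   [implies-rule on 6 (branches; this branch)]
10. not c, w2   [implies-rule on 7 (branches; this branch)]
Accessibility: w0Rw0, w0Rw1, w0Rw2, w1Rw0, w1Rw1, w1Rw2, w2Rw0, w2Rw1, w2Rw2

Yes, satisfiable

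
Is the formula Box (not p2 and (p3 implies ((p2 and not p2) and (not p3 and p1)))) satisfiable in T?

Satisfiable (open branch found)

1. Box (not p2 and (p3 implies ((p2 and not p2) and (not p3 and p1)))), w0
2. not p2 and (p3 implies ((p2 and not p2) and (not p3 and p1))), w0
3. not p2, w0
4. p3 implies ((p2 and not p2) and (not p3 and p1)), w0
5. not p3, w0
Accessibility: w0Rw0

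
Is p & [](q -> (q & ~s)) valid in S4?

Not valid

Tableau for the negation ~(p & [](q -> (q & ~s))):
1. ~(p & [](q -> (q & ~s))), w0
2. ~[](q -> (q & ~s)), w0   [~&-rule on 1 (branches; this branch)]
3. ~(q -> (q & ~s)), w1   [~[]-rule on 2: fresh world w1, w0Rw1]
4. q, w1   [~->-rule on 3]
5. ~(q & ~s), w1   [~->-rule on 3]
6. s, w1   [~&-rule on 5 (branches; this branch)]
Accessibility: w0Rw0, w0Rw1, w1Rw1
The negation has an open branch (countermodel exists).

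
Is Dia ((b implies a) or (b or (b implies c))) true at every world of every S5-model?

Valid in S5

Tableau for the negation not Dia ((b implies a) or (b or (b implies c))):
1. not Dia ((b implies a) or (b or (b implies c))), u
2. not ((b implies a) or (b or (b implies c))), u   [neg-Dia-rule on 1 via uRu]
3. not (b implies a), u   [neg-or-rule on 2]
4. not (b or (b implies c)), u   [neg-or-rule on 2]
5. b, u   [neg-implies-rule on 3]
6. not a, u   [neg-implies-rule on 3]
7. not b, u   [neg-or-rule on 4]
8. not (b implies c), u   [neg-or-rule on 4]
Accessibility: uRu
Branch closes: b and not b both at u.
Every branch of the negation's tableau closes; the branch above is one of them.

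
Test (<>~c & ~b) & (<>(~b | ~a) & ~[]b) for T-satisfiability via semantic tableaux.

Yes, satisfiable

1. (<>~c & ~b) & (<>(~b | ~a) & ~[]b), 0
2. <>~c & ~b, 0   [&-rule on 1]
3. <>(~b | ~a) & ~[]b, 0   [&-rule on 1]
4. <>~c, 0   [&-rule on 2]
5. ~b, 0   [&-rule on 2]
6. <>(~b | ~a), 0   [&-rule on 3]
7. ~[]b, 0   [&-rule on 3]
8. ~c, 1   [<>-rule on 4: fresh world 1, 0R1]
9. ~b | ~a, 2   [<>-rule on 6: fresh world 2, 0R2]
10. ~a, 2   [|-rule on 9 (branches; this branch)]
11. ~b, 3   [~[]-rule on 7: fresh world 3, 0R3]
Accessibility: 0R0, 0R1, 0R2, 0R3, 1R1, 2R2, 3R3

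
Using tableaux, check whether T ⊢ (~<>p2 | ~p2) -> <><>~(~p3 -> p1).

Tableau for the negation ~((~<>p2 | ~p2) -> <><>~(~p3 -> p1)):
1. ~((~<>p2 | ~p2) -> <><>~(~p3 -> p1)), u
2. ~<>p2 | ~p2, u   [~->-rule on 1]
3. ~<><>~(~p3 -> p1), u   [~->-rule on 1]
4. ~<>~(~p3 -> p1), u   [~<>-rule on 3 via uRu]
5. ~p3 -> p1, u   [~<>-rule on 4 via uRu]
6. ~p2, u   [|-rule on 2 (branches; this branch)]
7. p1, u   [->-rule on 5 (branches; this branch)]
Accessibility: uRu
The negation has an open branch (countermodel exists).

Invalid (countermodel exists)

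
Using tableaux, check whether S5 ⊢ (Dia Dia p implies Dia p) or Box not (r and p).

Tableau for the negation not ((Dia Dia p implies Dia p) or Box not (r and p)):
1. not ((Dia Dia p implies Dia p) or Box not (r and p)), w0
2. not (Dia Dia p implies Dia p), w0
3. not Box not (r and p), w0
4. Dia Dia p, w0
5. not Dia p, w0
6. not p, w0
7. r and p, w1
8. r, w1
9. p, w1
10. not p, w1
Accessibility: w0Rw0, w0Rw1, w1Rw0, w1Rw1
Branch closes: p and not p both at w1.
Every branch of the negation's tableau closes; the branch above is one of them.

Yes, valid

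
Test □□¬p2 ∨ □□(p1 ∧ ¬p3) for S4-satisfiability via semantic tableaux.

Satisfiable (open branch found)

1. □□¬p2 ∨ □□(p1 ∧ ¬p3), 0
2. □□(p1 ∧ ¬p3), 0
3. □(p1 ∧ ¬p3), 0
4. p1 ∧ ¬p3, 0
5. p1, 0
6. ¬p3, 0
Accessibility: 0R0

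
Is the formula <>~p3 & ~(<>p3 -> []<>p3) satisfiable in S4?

Satisfiable (open branch found)

1. <>~p3 & ~(<>p3 -> []<>p3), u
2. <>~p3, u   [&-rule on 1]
3. ~(<>p3 -> []<>p3), u   [&-rule on 1]
4. <>p3, u   [~->-rule on 3]
5. ~[]<>p3, u   [~->-rule on 3]
6. ~p3, v   [<>-rule on 2: fresh world v, uRv]
7. p3, w   [<>-rule on 4: fresh world w, uRw]
8. ~<>p3, x   [~[]-rule on 5: fresh world x, uRx]
9. ~p3, x   [~<>-rule on 8 via xRx]
Accessibility: uRu, uRv, uRw, uRx, vRv, wRw, xRx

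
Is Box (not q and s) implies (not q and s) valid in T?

Tableau for the negation not (Box (not q and s) implies (not q and s)):
1. not (Box (not q and s) implies (not q and s)), w0
2. Box (not q and s), w0
3. not (not q and s), w0
4. not q and s, w0
5. not q, w0
6. s, w0
7. not s, w0
Accessibility: w0Rw0
Branch closes: s and not s both at w0.
Every branch of the negation's tableau closes; the branch above is one of them.

Valid in T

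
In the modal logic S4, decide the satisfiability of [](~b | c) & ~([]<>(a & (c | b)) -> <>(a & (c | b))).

1. [](~b | c) & ~([]<>(a & (c | b)) -> <>(a & (c | b))), u
2. [](~b | c), u   [&-rule on 1]
3. ~([]<>(a & (c | b)) -> <>(a & (c | b))), u   [&-rule on 1]
4. []<>(a & (c | b)), u   [~->-rule on 3]
5. ~<>(a & (c | b)), u   [~->-rule on 3]
6. ~b | c, u   [[]-rule on 2 via uRu]
7. <>(a & (c | b)), u   [[]-rule on 4 via uRu]
8. ~(a & (c | b)), u   [~<>-rule on 5 via uRu]
9. ~b, u   [|-rule on 6 (branches; this branch)]
10. ~(c | b), u   [~&-rule on 8 (branches; this branch)]
11. ~c, u   [~|-rule on 10]
12. a & (c | b), v   [<>-rule on 7: fresh world v, uRv]
13. a, v   [&-rule on 12]
14. c | b, v   [&-rule on 12]
15. ~b | c, v   [[]-rule on 2 via uRv]
16. <>(a & (c | b)), v   [[]-rule on 4 via uRv]
17. ~(a & (c | b)), v   [~<>-rule on 5 via uRv]
18. b, v   [|-rule on 14 (branches; this branch)]
19. c, v   [|-rule on 15 (branches; this branch)]
20. ~(c | b), v   [~&-rule on 17 (branches; this branch)]
21. ~c, v   [~|-rule on 20]
22. ~b, v   [~|-rule on 20]
Accessibility: uRu, uRv, vRv
Branch closes: c and ~c both at v.
All branches of the tableau close; one closing branch shown above.

Unsatisfiable (every branch closes)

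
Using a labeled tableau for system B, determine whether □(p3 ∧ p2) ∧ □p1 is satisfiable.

1. □(p3 ∧ p2) ∧ □p1, u
2. □(p3 ∧ p2), u
3. □p1, u
4. p3 ∧ p2, u
5. p3, u
6. p2, u
7. p1, u
Accessibility: uRu

Satisfiable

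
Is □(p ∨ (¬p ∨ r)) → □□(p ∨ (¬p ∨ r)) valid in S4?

Tableau for the negation ¬(□(p ∨ (¬p ∨ r)) → □□(p ∨ (¬p ∨ r))):
1. ¬(□(p ∨ (¬p ∨ r)) → □□(p ∨ (¬p ∨ r))), 0
2. □(p ∨ (¬p ∨ r)), 0   [¬→-rule on 1]
3. ¬□□(p ∨ (¬p ∨ r)), 0   [¬→-rule on 1]
4. p ∨ (¬p ∨ r), 0   [□-rule on 2 via 0R0]
5. ¬p ∨ r, 0   [∨-rule on 4 (branches; this branch)]
6. r, 0   [∨-rule on 5 (branches; this branch)]
7. ¬□(p ∨ (¬p ∨ r)), 1   [¬□-rule on 3: fresh world 1, 0R1]
8. p ∨ (¬p ∨ r), 1   [□-rule on 2 via 0R1]
9. ¬p ∨ r, 1   [∨-rule on 8 (branches; this branch)]
10. r, 1   [∨-rule on 9 (branches; this branch)]
11. ¬(p ∨ (¬p ∨ r)), 2   [¬□-rule on 7: fresh world 2, 1R2]
12. ¬p, 2   [¬∨-rule on 11]
13. ¬(¬p ∨ r), 2   [¬∨-rule on 11]
14. p, 2   [¬∨-rule on 13]
15. ¬r, 2   [¬∨-rule on 13]
Accessibility: 0R0, 0R1, 0R2, 1R1, 1R2, 2R2
Branch closes: p and ¬p both at 2.
All branches of the negation close; one closing branch shown above.

Valid in S4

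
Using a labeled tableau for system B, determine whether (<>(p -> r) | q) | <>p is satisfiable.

Yes, satisfiable

1. (<>(p -> r) | q) | <>p, w0
2. <>p, w0
3. p, w1
Accessibility: w0Rw0, w0Rw1, w1Rw0, w1Rw1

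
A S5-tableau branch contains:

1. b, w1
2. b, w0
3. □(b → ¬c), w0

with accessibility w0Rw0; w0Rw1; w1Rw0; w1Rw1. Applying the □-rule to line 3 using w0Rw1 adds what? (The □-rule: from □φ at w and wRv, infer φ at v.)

b → ¬c, w1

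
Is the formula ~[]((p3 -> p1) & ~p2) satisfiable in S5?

Yes, satisfiable

1. ~[]((p3 -> p1) & ~p2), 0
2. ~((p3 -> p1) & ~p2), 1
3. p2, 1
Accessibility: 0R0, 0R1, 1R0, 1R1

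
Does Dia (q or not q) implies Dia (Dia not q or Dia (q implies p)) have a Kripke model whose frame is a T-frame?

Yes, satisfiable

1. Dia (q or not q) implies Dia (Dia not q or Dia (q implies p)), w0
2. Dia (Dia not q or Dia (q implies p)), w0   [implies-rule on 1 (branches; this branch)]
3. Dia not q or Dia (q implies p), w1   [Dia-rule on 2: fresh world w1, w0Rw1]
4. Dia (q implies p), w1   [or-rule on 3 (branches; this branch)]
5. q implies p, w2   [Dia-rule on 4: fresh world w2, w1Rw2]
6. p, w2   [implies-rule on 5 (branches; this branch)]
Accessibility: w0Rw0, w0Rw1, w1Rw1, w1Rw2, w2Rw2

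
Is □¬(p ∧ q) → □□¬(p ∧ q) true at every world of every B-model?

Tableau for the negation ¬(□¬(p ∧ q) → □□¬(p ∧ q)):
1. ¬(□¬(p ∧ q) → □□¬(p ∧ q)), 0
2. □¬(p ∧ q), 0
3. ¬□□¬(p ∧ q), 0
4. ¬(p ∧ q), 0
5. ¬q, 0
6. ¬□¬(p ∧ q), 1
7. ¬(p ∧ q), 1
8. ¬q, 1
9. p ∧ q, 2
10. p, 2
11. q, 2
Accessibility: 0R0, 0R1, 1R0, 1R1, 1R2, 2R1, 2R2
The negation has an open branch (countermodel exists).

Not valid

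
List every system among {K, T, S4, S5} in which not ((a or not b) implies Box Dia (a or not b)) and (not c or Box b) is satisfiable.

K, T, S4

S4-tableau for the formula:
1. not ((a or not b) implies Box Dia (a or not b)) and (not c or Box b), u
2. not ((a or not b) implies Box Dia (a or not b)), u   [and-rule on 1]
3. not c or Box b, u   [and-rule on 1]
4. a or not b, u   [neg-implies-rule on 2]
5. not Box Dia (a or not b), u   [neg-implies-rule on 2]
6. Box b, u   [or-rule on 3 (branches; this branch)]
7. b, u   [Box-rule on 6 via uRu]
8. a, u   [or-rule on 4 (branches; this branch)]
9. not Dia (a or not b), v   [neg-Box-rule on 5: fresh world v, uRv]
10. b, v   [Box-rule on 6 via uRv]
11. not (a or not b), v   [neg-Dia-rule on 9 via vRv]
12. not a, v   [neg-or-rule on 11]
Accessibility: uRu, uRv, vRv
Complete open branch: satisfiable in S4, hence also in K, T (this S4-model is also a K-model and a T-model).
S5-tableau for the formula:
1. not ((a or not b) implies Box Dia (a or not b)) and (not c or Box b), u
2. not ((a or not b) implies Box Dia (a or not b)), u   [and-rule on 1]
3. not c or Box b, u   [and-rule on 1]
4. a or not b, u   [neg-implies-rule on 2]
5. not Box Dia (a or not b), u   [neg-implies-rule on 2]
6. Box b, u   [or-rule on 3 (branches; this branch)]
7. b, u   [Box-rule on 6 via uRu]
8. a, u   [or-rule on 4 (branches; this branch)]
9. not Dia (a or not b), v   [neg-Box-rule on 5: fresh world v, uRv]
10. b, v   [Box-rule on 6 via uRv]
11. not (a or not b), u   [neg-Dia-rule on 9 via vRu]
12. not a, u   [neg-or-rule on 11]
Accessibility: uRu, uRv, vRu, vRv
Branch closes: a and not a both at u.
Every branch closes (one shown): unsatisfiable in S5.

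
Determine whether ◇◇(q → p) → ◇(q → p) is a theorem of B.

Tableau for the negation ¬(◇◇(q → p) → ◇(q → p)):
1. ¬(◇◇(q → p) → ◇(q → p)), u
2. ◇◇(q → p), u   [¬→-rule on 1]
3. ¬◇(q → p), u   [¬→-rule on 1]
4. ¬(q → p), u   [¬◇-rule on 3 via uRu]
5. q, u   [¬→-rule on 4]
6. ¬p, u   [¬→-rule on 4]
7. ◇(q → p), v   [◇-rule on 2: fresh world v, uRv]
8. ¬(q → p), v   [¬◇-rule on 3 via uRv]
9. q, v   [¬→-rule on 8]
10. ¬p, v   [¬→-rule on 8]
11. q → p, w   [◇-rule on 7: fresh world w, vRw]
12. p, w   [→-rule on 11 (branches; this branch)]
Accessibility: uRu, uRv, vRu, vRv, vRw, wRv, wRw
The negation has an open branch (countermodel exists).

No, not valid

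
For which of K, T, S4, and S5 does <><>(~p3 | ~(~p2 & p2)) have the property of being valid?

K-tableau for the negation ~<><>(~p3 | ~(~p2 & p2)):
1. ~<><>(~p3 | ~(~p2 & p2)), w0
Complete open branch: countermodel on a K-frame, so not valid in K.
T-tableau for the negation ~<><>(~p3 | ~(~p2 & p2)):
1. ~<><>(~p3 | ~(~p2 & p2)), w0
2. ~<>(~p3 | ~(~p2 & p2)), w0
3. ~(~p3 | ~(~p2 & p2)), w0
4. p3, w0
5. ~p2 & p2, w0
6. ~p2, w0
7. p2, w0
Accessibility: w0Rw0
Branch closes: p2 and ~p2 both at w0.
Every branch closes (one shown): valid in T, hence also in S4, S5 (every theorem of T is a theorem of S4 and S5).

T, S4, S5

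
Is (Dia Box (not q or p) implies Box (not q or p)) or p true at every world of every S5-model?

Tableau for the negation not ((Dia Box (not q or p) implies Box (not q or p)) or p):
1. not ((Dia Box (not q or p) implies Box (not q or p)) or p), u
2. not (Dia Box (not q or p) implies Box (not q or p)), u
3. not p, u
4. Dia Box (not q or p), u
5. not Box (not q or p), u
6. Box (not q or p), v
7. not q or p, u
8. not q or p, v
9. not q, u
10. p, v
11. not (not q or p), w
12. q, w
13. not p, w
14. not q or p, w
15. p, w
Accessibility: uRu, uRv, uRw, vRu, vRv, vRw, wRu, wRv, wRw
Branch closes: p and not p both at w.
All branches of the negation close; one closing branch shown above.

Yes, valid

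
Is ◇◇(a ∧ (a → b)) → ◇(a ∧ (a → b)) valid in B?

Tableau for the negation ¬(◇◇(a ∧ (a → b)) → ◇(a ∧ (a → b))):
1. ¬(◇◇(a ∧ (a → b)) → ◇(a ∧ (a → b))), 0
2. ◇◇(a ∧ (a → b)), 0   [¬→-rule on 1]
3. ¬◇(a ∧ (a → b)), 0   [¬→-rule on 1]
4. ¬(a ∧ (a → b)), 0   [¬◇-rule on 3 via 0R0]
5. ¬(a → b), 0   [¬∧-rule on 4 (branches; this branch)]
6. a, 0   [¬→-rule on 5]
7. ¬b, 0   [¬→-rule on 5]
8. ◇(a ∧ (a → b)), 1   [◇-rule on 2: fresh world 1, 0R1]
9. ¬(a ∧ (a → b)), 1   [¬◇-rule on 3 via 0R1]
10. ¬(a → b), 1   [¬∧-rule on 9 (branches; this branch)]
11. a, 1   [¬→-rule on 10]
12. ¬b, 1   [¬→-rule on 10]
13. a ∧ (a → b), 2   [◇-rule on 8: fresh world 2, 1R2]
14. a, 2   [∧-rule on 13]
15. a → b, 2   [∧-rule on 13]
16. b, 2   [→-rule on 15 (branches; this branch)]
Accessibility: 0R0, 0R1, 1R0, 1R1, 1R2, 2R1, 2R2
The negation has an open branch (countermodel exists).

Not valid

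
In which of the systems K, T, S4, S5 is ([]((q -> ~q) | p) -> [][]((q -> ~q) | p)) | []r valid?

S4, S5

T-tableau for the negation ~(([]((q -> ~q) | p) -> [][]((q -> ~q) | p)) | []r):
1. ~(([]((q -> ~q) | p) -> [][]((q -> ~q) | p)) | []r), u
2. ~([]((q -> ~q) | p) -> [][]((q -> ~q) | p)), u   [~|-rule on 1]
3. ~[]r, u   [~|-rule on 1]
4. []((q -> ~q) | p), u   [~->-rule on 2]
5. ~[][]((q -> ~q) | p), u   [~->-rule on 2]
6. (q -> ~q) | p, u   [[]-rule on 4 via uRu]
7. p, u   [|-rule on 6 (branches; this branch)]
8. ~r, v   [~[]-rule on 3: fresh world v, uRv]
9. (q -> ~q) | p, v   [[]-rule on 4 via uRv]
10. p, v   [|-rule on 9 (branches; this branch)]
11. ~[]((q -> ~q) | p), w   [~[]-rule on 5: fresh world w, uRw]
12. (q -> ~q) | p, w   [[]-rule on 4 via uRw]
13. p, w   [|-rule on 12 (branches; this branch)]
14. ~((q -> ~q) | p), x   [~[]-rule on 11: fresh world x, wRx]
15. ~(q -> ~q), x   [~|-rule on 14]
16. ~p, x   [~|-rule on 14]
17. q, x   [~->-rule on 15]
Accessibility: uRu, uRv, uRw, vRv, wRw, wRx, xRx
Complete open branch: countermodel on a T-frame, so not valid in T, nor in K (the same frame is also a K-frame).
S4-tableau for the negation ~(([]((q -> ~q) | p) -> [][]((q -> ~q) | p)) | []r):
1. ~(([]((q -> ~q) | p) -> [][]((q -> ~q) | p)) | []r), u
2. ~([]((q -> ~q) | p) -> [][]((q -> ~q) | p)), u   [~|-rule on 1]
3. ~[]r, u   [~|-rule on 1]
4. []((q -> ~q) | p), u   [~->-rule on 2]
5. ~[][]((q -> ~q) | p), u   [~->-rule on 2]
6. (q -> ~q) | p, u   [[]-rule on 4 via uRu]
7. q -> ~q, u   [|-rule on 6 (branches; this branch)]
8. ~q, u   [->-rule on 7 (branches; this branch)]
9. ~r, v   [~[]-rule on 3: fresh world v, uRv]
10. (q -> ~q) | p, v   [[]-rule on 4 via uRv]
11. q -> ~q, v   [|-rule on 10 (branches; this branch)]
12. ~q, v   [->-rule on 11 (branches; this branch)]
13. ~[]((q -> ~q) | p), w   [~[]-rule on 5: fresh world w, uRw]
14. (q -> ~q) | p, w   [[]-rule on 4 via uRw]
15. q -> ~q, w   [|-rule on 14 (branches; this branch)]
16. ~q, w   [->-rule on 15 (branches; this branch)]
17. ~((q -> ~q) | p), x   [~[]-rule on 13: fresh world x, wRx]
18. ~(q -> ~q), x   [~|-rule on 17]
19. ~p, x   [~|-rule on 17]
20. q, x   [~->-rule on 18]
21. (q -> ~q) | p, x   [[]-rule on 4 via uRx]
22. q -> ~q, x   [|-rule on 21 (branches; this branch)]
23. ~q, x   [->-rule on 22 (branches; this branch)]
Accessibility: uRu, uRv, uRw, uRx, vRv, wRw, wRx, xRx
Branch closes: q and ~q both at x.
Every branch closes (one shown): valid in S4, hence also in S5 (every theorem of S4 is a theorem of S5).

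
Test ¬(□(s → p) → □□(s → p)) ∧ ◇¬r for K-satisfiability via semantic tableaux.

Satisfiable

1. ¬(□(s → p) → □□(s → p)) ∧ ◇¬r, 0
2. ¬(□(s → p) → □□(s → p)), 0
3. ◇¬r, 0
4. □(s → p), 0
5. ¬□□(s → p), 0
6. ¬r, 1
7. s → p, 1
8. p, 1
9. ¬□(s → p), 2
10. s → p, 2
11. p, 2
12. ¬(s → p), 3
13. s, 3
14. ¬p, 3
Accessibility: 0R1, 0R2, 2R3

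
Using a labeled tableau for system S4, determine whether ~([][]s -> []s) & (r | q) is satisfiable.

1. ~([][]s -> []s) & (r | q), w0
2. ~([][]s -> []s), w0
3. r | q, w0
4. [][]s, w0
5. ~[]s, w0
6. []s, w0
7. s, w0
8. q, w0
9. ~s, w1
10. []s, w1
11. s, w1
Accessibility: w0Rw0, w0Rw1, w1Rw1
Branch closes: s and ~s both at w1.
All branches of the tableau close; one closing branch shown above.

Unsatisfiable (every branch closes)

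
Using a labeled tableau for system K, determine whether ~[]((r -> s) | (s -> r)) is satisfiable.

Unsatisfiable

1. ~[]((r -> s) | (s -> r)), w0
2. ~((r -> s) | (s -> r)), w1
3. ~(r -> s), w1
4. ~(s -> r), w1
5. r, w1
6. ~s, w1
7. s, w1
8. ~r, w1
Accessibility: w0Rw1
Branch closes: s and ~s both at w1.
(One branch shown.) All branches close.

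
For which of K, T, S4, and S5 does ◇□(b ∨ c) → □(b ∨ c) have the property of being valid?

S4-tableau for the negation ¬(◇□(b ∨ c) → □(b ∨ c)):
1. ¬(◇□(b ∨ c) → □(b ∨ c)), 0
2. ◇□(b ∨ c), 0
3. ¬□(b ∨ c), 0
4. □(b ∨ c), 1
5. b ∨ c, 1
6. c, 1
7. ¬(b ∨ c), 2
8. ¬b, 2
9. ¬c, 2
Accessibility: 0R0, 0R1, 0R2, 1R1, 2R2
Complete open branch: countermodel on an S4-frame, so not valid in S4, nor in K, T (the same frame is also a K-frame and a T-frame).
S5-tableau for the negation ¬(◇□(b ∨ c) → □(b ∨ c)):
1. ¬(◇□(b ∨ c) → □(b ∨ c)), 0
2. ◇□(b ∨ c), 0
3. ¬□(b ∨ c), 0
4. □(b ∨ c), 1
5. b ∨ c, 0
6. b ∨ c, 1
7. c, 0
8. c, 1
9. ¬(b ∨ c), 2
10. ¬b, 2
11. ¬c, 2
12. b ∨ c, 2
13. c, 2
Accessibility: 0R0, 0R1, 0R2, 1R0, 1R1, 1R2, 2R0, 2R1, 2R2
Branch closes: c and ¬c both at 2.
Every branch closes (one shown): valid in S5.

S5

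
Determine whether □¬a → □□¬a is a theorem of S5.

Tableau for the negation ¬(□¬a → □□¬a):
1. ¬(□¬a → □□¬a), u
2. □¬a, u   [¬→-rule on 1]
3. ¬□□¬a, u   [¬→-rule on 1]
4. ¬a, u   [□-rule on 2 via uRu]
5. ¬□¬a, v   [¬□-rule on 3: fresh world v, uRv]
6. ¬a, v   [□-rule on 2 via uRv]
7. a, w   [¬□-rule on 5: fresh world w, vRw]
8. ¬a, w   [□-rule on 2 via uRw]
Accessibility: uRu, uRv, uRw, vRu, vRv, vRw, wRu, wRv, wRw
Branch closes: a and ¬a both at w.
All branches of the negation close; one closing branch shown above.

Yes, valid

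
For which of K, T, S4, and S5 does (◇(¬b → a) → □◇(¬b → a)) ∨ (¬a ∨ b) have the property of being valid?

S5

S5-tableau for the negation ¬((◇(¬b → a) → □◇(¬b → a)) ∨ (¬a ∨ b)):
1. ¬((◇(¬b → a) → □◇(¬b → a)) ∨ (¬a ∨ b)), 0
2. ¬(◇(¬b → a) → □◇(¬b → a)), 0
3. ¬(¬a ∨ b), 0
4. ◇(¬b → a), 0
5. ¬□◇(¬b → a), 0
6. a, 0
7. ¬b, 0
8. ¬b → a, 1
9. a, 1
10. ¬◇(¬b → a), 2
11. ¬(¬b → a), 0
12. ¬a, 0
Accessibility: 0R0, 0R1, 0R2, 1R0, 1R1, 1R2, 2R0, 2R1, 2R2
Branch closes: a and ¬a both at 0.
Every branch closes (one shown): valid in S5.
S4-tableau for the negation ¬((◇(¬b → a) → □◇(¬b → a)) ∨ (¬a ∨ b)):
1. ¬((◇(¬b → a) → □◇(¬b → a)) ∨ (¬a ∨ b)), 0
2. ¬(◇(¬b → a) → □◇(¬b → a)), 0
3. ¬(¬a ∨ b), 0
4. ◇(¬b → a), 0
5. ¬□◇(¬b → a), 0
6. a, 0
7. ¬b, 0
8. ¬b → a, 1
9. a, 1
10. ¬◇(¬b → a), 2
11. ¬(¬b → a), 2
12. ¬b, 2
13. ¬a, 2
Accessibility: 0R0, 0R1, 0R2, 1R1, 2R2
Complete open branch: countermodel on an S4-frame, so not valid in S4, nor in K, T (the same frame is also a K-frame and a T-frame).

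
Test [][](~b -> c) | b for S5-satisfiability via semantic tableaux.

1. [][](~b -> c) | b, 0
2. b, 0
Accessibility: 0R0

Satisfiable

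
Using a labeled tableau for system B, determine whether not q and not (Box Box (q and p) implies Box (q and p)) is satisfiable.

Unsatisfiable

1. not q and not (Box Box (q and p) implies Box (q and p)), 0
2. not q, 0   [and-rule on 1]
3. not (Box Box (q and p) implies Box (q and p)), 0   [and-rule on 1]
4. Box Box (q and p), 0   [neg-implies-rule on 3]
5. not Box (q and p), 0   [neg-implies-rule on 3]
6. Box (q and p), 0   [Box-rule on 4 via 0R0]
7. q and p, 0   [Box-rule on 6 via 0R0]
8. q, 0   [and-rule on 7]
9. p, 0   [and-rule on 7]
Accessibility: 0R0
Branch closes: q and not q both at 0.
Every branch closes; the branch above is one of them.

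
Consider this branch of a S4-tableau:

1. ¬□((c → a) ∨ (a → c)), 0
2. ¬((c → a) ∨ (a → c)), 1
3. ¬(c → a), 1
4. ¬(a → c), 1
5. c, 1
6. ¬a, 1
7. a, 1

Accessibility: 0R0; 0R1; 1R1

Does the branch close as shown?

Both a and ¬a appear at 1.

Yes, closed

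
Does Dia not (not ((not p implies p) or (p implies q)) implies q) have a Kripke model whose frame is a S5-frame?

1. Dia not (not ((not p implies p) or (p implies q)) implies q), 0
2. not (not ((not p implies p) or (p implies q)) implies q), 1
3. not ((not p implies p) or (p implies q)), 1
4. not q, 1
5. not (not p implies p), 1
6. not (p implies q), 1
7. not p, 1
8. p, 1
Accessibility: 0R0, 0R1, 1R0, 1R1
Branch closes: p and not p both at 1.
(One branch shown.) All branches close.

Unsatisfiable (every branch closes)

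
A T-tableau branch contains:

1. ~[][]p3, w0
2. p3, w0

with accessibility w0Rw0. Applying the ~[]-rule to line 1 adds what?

a fresh world w1 with w0Rw1, and ~[]p3 at w1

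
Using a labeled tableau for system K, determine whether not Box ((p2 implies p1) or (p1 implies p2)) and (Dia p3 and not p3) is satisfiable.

1. not Box ((p2 implies p1) or (p1 implies p2)) and (Dia p3 and not p3), 0
2. not Box ((p2 implies p1) or (p1 implies p2)), 0   [and-rule on 1]
3. Dia p3 and not p3, 0   [and-rule on 1]
4. Dia p3, 0   [and-rule on 3]
5. not p3, 0   [and-rule on 3]
6. not ((p2 implies p1) or (p1 implies p2)), 1   [neg-Box-rule on 2: fresh world 1, 0R1]
7. not (p2 implies p1), 1   [neg-or-rule on 6]
8. not (p1 implies p2), 1   [neg-or-rule on 6]
9. p2, 1   [neg-implies-rule on 7]
10. not p1, 1   [neg-implies-rule on 7]
11. p1, 1   [neg-implies-rule on 8]
12. not p2, 1   [neg-implies-rule on 8]
Accessibility: 0R1
Branch closes: p1 and not p1 both at 1.
All branches of the tableau close; one closing branch shown above.

Unsatisfiable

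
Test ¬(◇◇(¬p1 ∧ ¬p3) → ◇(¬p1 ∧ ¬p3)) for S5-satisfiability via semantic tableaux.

1. ¬(◇◇(¬p1 ∧ ¬p3) → ◇(¬p1 ∧ ¬p3)), w0
2. ◇◇(¬p1 ∧ ¬p3), w0
3. ¬◇(¬p1 ∧ ¬p3), w0
4. ¬(¬p1 ∧ ¬p3), w0
5. p3, w0
6. ◇(¬p1 ∧ ¬p3), w1
7. ¬(¬p1 ∧ ¬p3), w1
8. p3, w1
9. ¬p1 ∧ ¬p3, w2
10. ¬p1, w2
11. ¬p3, w2
12. ¬(¬p1 ∧ ¬p3), w2
13. p3, w2
Accessibility: w0Rw0, w0Rw1, w0Rw2, w1Rw0, w1Rw1, w1Rw2, w2Rw0, w2Rw1, w2Rw2
Branch closes: p3 and ¬p3 both at w2.
All branches of the tableau close; one closing branch shown above.

Unsatisfiable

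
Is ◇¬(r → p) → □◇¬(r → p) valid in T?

Not valid

Tableau for the negation ¬(◇¬(r → p) → □◇¬(r → p)):
1. ¬(◇¬(r → p) → □◇¬(r → p)), 0
2. ◇¬(r → p), 0   [¬→-rule on 1]
3. ¬□◇¬(r → p), 0   [¬→-rule on 1]
4. ¬(r → p), 1   [◇-rule on 2: fresh world 1, 0R1]
5. r, 1   [¬→-rule on 4]
6. ¬p, 1   [¬→-rule on 4]
7. ¬◇¬(r → p), 2   [¬□-rule on 3: fresh world 2, 0R2]
8. r → p, 2   [¬◇-rule on 7 via 2R2]
9. p, 2   [→-rule on 8 (branches; this branch)]
Accessibility: 0R0, 0R1, 0R2, 1R1, 2R2
The negation has an open branch (countermodel exists).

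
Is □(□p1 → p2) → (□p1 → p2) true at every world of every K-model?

Tableau for the negation ¬(□(□p1 → p2) → (□p1 → p2)):
1. ¬(□(□p1 → p2) → (□p1 → p2)), 0
2. □(□p1 → p2), 0
3. ¬(□p1 → p2), 0
4. □p1, 0
5. ¬p2, 0
The negation has an open branch (countermodel exists).

Not valid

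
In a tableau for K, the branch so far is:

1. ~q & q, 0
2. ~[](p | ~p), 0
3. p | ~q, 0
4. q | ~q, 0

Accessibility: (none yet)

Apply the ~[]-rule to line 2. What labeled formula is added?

a fresh world 1 with 0R1, and ~(p | ~p) at 1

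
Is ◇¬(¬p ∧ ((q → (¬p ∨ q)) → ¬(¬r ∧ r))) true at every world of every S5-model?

No, not valid

Tableau for the negation ¬◇¬(¬p ∧ ((q → (¬p ∨ q)) → ¬(¬r ∧ r))):
1. ¬◇¬(¬p ∧ ((q → (¬p ∨ q)) → ¬(¬r ∧ r))), 0
2. ¬p ∧ ((q → (¬p ∨ q)) → ¬(¬r ∧ r)), 0
3. ¬p, 0
4. (q → (¬p ∨ q)) → ¬(¬r ∧ r), 0
5. ¬(¬r ∧ r), 0
6. ¬r, 0
Accessibility: 0R0
The negation has an open branch (countermodel exists).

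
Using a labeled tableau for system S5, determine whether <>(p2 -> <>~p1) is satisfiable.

1. <>(p2 -> <>~p1), w0
2. p2 -> <>~p1, w1
3. <>~p1, w1
4. ~p1, w2
Accessibility: w0Rw0, w0Rw1, w0Rw2, w1Rw0, w1Rw1, w1Rw2, w2Rw0, w2Rw1, w2Rw2

Satisfiable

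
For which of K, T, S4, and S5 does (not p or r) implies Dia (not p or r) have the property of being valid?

T, S4, S5

K-tableau for the negation not ((not p or r) implies Dia (not p or r)):
1. not ((not p or r) implies Dia (not p or r)), 0
2. not p or r, 0   [neg-implies-rule on 1]
3. not Dia (not p or r), 0   [neg-implies-rule on 1]
4. r, 0   [or-rule on 2 (branches; this branch)]
Complete open branch: countermodel on a K-frame, so not valid in K.
T-tableau for the negation not ((not p or r) implies Dia (not p or r)):
1. not ((not p or r) implies Dia (not p or r)), 0
2. not p or r, 0   [neg-implies-rule on 1]
3. not Dia (not p or r), 0   [neg-implies-rule on 1]
4. not (not p or r), 0   [neg-Dia-rule on 3 via 0R0]
5. p, 0   [neg-or-rule on 4]
6. not r, 0   [neg-or-rule on 4]
7. r, 0   [or-rule on 2 (branches; this branch)]
Accessibility: 0R0
Branch closes: r and not r both at 0.
Every branch closes (one shown): valid in T, hence also in S4, S5 (every theorem of T is a theorem of S4 and S5).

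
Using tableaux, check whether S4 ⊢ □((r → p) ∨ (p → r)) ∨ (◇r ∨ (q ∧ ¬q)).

Tableau for the negation ¬(□((r → p) ∨ (p → r)) ∨ (◇r ∨ (q ∧ ¬q))):
1. ¬(□((r → p) ∨ (p → r)) ∨ (◇r ∨ (q ∧ ¬q))), w0
2. ¬□((r → p) ∨ (p → r)), w0
3. ¬(◇r ∨ (q ∧ ¬q)), w0
4. ¬◇r, w0
5. ¬(q ∧ ¬q), w0
6. ¬r, w0
7. q, w0
8. ¬((r → p) ∨ (p → r)), w1
9. ¬(r → p), w1
10. ¬(p → r), w1
11. r, w1
12. ¬p, w1
13. p, w1
14. ¬r, w1
Accessibility: w0Rw0, w0Rw1, w1Rw1
Branch closes: p and ¬p both at w1.
Every branch of the negation's tableau closes; the branch above is one of them.

Valid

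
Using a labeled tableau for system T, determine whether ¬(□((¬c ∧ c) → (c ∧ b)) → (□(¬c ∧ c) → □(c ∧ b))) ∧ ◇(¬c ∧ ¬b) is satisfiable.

No, unsatisfiable

1. ¬(□((¬c ∧ c) → (c ∧ b)) → (□(¬c ∧ c) → □(c ∧ b))) ∧ ◇(¬c ∧ ¬b), w0
2. ¬(□((¬c ∧ c) → (c ∧ b)) → (□(¬c ∧ c) → □(c ∧ b))), w0
3. ◇(¬c ∧ ¬b), w0
4. □((¬c ∧ c) → (c ∧ b)), w0
5. ¬(□(¬c ∧ c) → □(c ∧ b)), w0
6. □(¬c ∧ c), w0
7. ¬□(c ∧ b), w0
8. (¬c ∧ c) → (c ∧ b), w0
9. ¬c ∧ c, w0
10. ¬c, w0
11. c, w0
Accessibility: w0Rw0
Branch closes: c and ¬c both at w0.
All branches of the tableau close; one closing branch shown above.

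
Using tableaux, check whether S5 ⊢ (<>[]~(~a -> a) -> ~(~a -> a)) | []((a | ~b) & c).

Valid in S5

Tableau for the negation ~((<>[]~(~a -> a) -> ~(~a -> a)) | []((a | ~b) & c)):
1. ~((<>[]~(~a -> a) -> ~(~a -> a)) | []((a | ~b) & c)), 0
2. ~(<>[]~(~a -> a) -> ~(~a -> a)), 0
3. ~[]((a | ~b) & c), 0
4. <>[]~(~a -> a), 0
5. ~a -> a, 0
6. a, 0
7. ~((a | ~b) & c), 1
8. ~(a | ~b), 1
9. ~a, 1
10. b, 1
11. []~(~a -> a), 2
12. ~(~a -> a), 0
13. ~a, 0
Accessibility: 0R0, 0R1, 0R2, 1R0, 1R1, 1R2, 2R0, 2R1, 2R2
Branch closes: a and ~a both at 0.
Every branch of the negation's tableau closes; the branch above is one of them.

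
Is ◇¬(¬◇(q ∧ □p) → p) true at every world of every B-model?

Tableau for the negation ¬◇¬(¬◇(q ∧ □p) → p):
1. ¬◇¬(¬◇(q ∧ □p) → p), u
2. ¬◇(q ∧ □p) → p, u
3. p, u
Accessibility: uRu
The negation has an open branch (countermodel exists).

Not valid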